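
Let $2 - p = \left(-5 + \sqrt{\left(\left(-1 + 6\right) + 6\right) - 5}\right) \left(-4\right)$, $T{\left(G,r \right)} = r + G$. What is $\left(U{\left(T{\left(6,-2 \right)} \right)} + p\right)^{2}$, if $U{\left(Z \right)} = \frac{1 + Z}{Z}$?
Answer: $\frac{6025}{16} - 134 \sqrt{6} \approx 48.331$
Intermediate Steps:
$T{\left(G,r \right)} = G + r$
$U{\left(Z \right)} = \frac{1 + Z}{Z}$
$p = -18 + 4 \sqrt{6}$ ($p = 2 - \left(-5 + \sqrt{\left(\left(-1 + 6\right) + 6\right) - 5}\right) \left(-4\right) = 2 - \left(-5 + \sqrt{\left(5 + 6\right) - 5}\right) \left(-4\right) = 2 - \left(-5 + \sqrt{11 - 5}\right) \left(-4\right) = 2 - \left(-5 + \sqrt{6}\right) \left(-4\right) = 2 - \left(20 - 4 \sqrt{6}\right) = -18 + 4 \sqrt{6} \approx -8.202$)
$\left(U{\left(T{\left(6,-2 \right)} \right)} + p\right)^{2} = \left(\frac{1 + \left(6 - 2\right)}{6 - 2} - \left(18 - 4 \sqrt{6}\right)\right)^{2} = \left(\frac{1 + 4}{4} - \left(18 - 4 \sqrt{6}\right)\right)^{2} = \left(\frac{1}{4} \cdot 5 - \left(18 - 4 \sqrt{6}\right)\right)^{2} = \left(\frac{5}{4} - \left(18 - 4 \sqrt{6}\right)\right)^{2} = \left(- \frac{67}{4} + 4 \sqrt{6}\right)^{2}$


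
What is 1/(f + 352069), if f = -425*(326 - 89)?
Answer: 1/251344 ≈ 3.9786e-6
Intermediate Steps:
f = -100725 (f = -425*237 = -100725)
1/(f + 352069) = 1/(-100725 + 352069) = 1/251344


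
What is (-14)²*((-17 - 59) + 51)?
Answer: -4900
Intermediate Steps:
(-14)²*((-17 - 59) + 51) = 196*(-76 + 51) = 196*(-25) = -4900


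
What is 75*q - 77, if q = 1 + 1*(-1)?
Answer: -77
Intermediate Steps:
q = 0 (q = 1 - 1 = 0)
75*q - 77 = 75*0 - 77 = 0 - 77 = -77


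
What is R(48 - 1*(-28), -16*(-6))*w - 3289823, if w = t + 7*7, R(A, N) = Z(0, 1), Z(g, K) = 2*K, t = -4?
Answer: -3289733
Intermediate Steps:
R(A, N) = 2 (R(A, N) = 2*1 = 2)
w = 45 (w = -4 + 7*7 = -4 + 49 = 45)
R(48 - 1*(-28), -16*(-6))*w - 3289823 = 2*45 - 3289823 = 90 - 3289823 = -3289733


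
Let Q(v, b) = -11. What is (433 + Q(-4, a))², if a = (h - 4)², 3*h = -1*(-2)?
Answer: 178084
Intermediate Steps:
h = ⅔ (h = (-1*(-2))/3 = (⅓)*2 = ⅔ ≈ 0.66667)
a = 100/9 (a = (⅔ - 4)² = (-10/3)² = 100/9 ≈ 11.111)
(433 + Q(-4, a))² = (433 - 11)² = 422² = 178084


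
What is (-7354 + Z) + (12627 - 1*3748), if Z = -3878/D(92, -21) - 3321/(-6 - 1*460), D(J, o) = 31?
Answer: 20325953/14446 ≈ 1407.0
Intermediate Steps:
Z = -1704197/14446 (Z = -3878/31 - 3321/(-6 - 1*460) = -3878*1/31 - 3321/(-6 - 460) = -3878/31 - 3321/(-466) = -3878/31 - 3321*(-1/466) = -3878/31 + 3321/466 = -1704197/14446 ≈ -117.97)
(-7354 + Z) + (12627 - 1*3748) = (-7354 - 1704197/14446) + (12627 - 1*3748) = -107940081/14446 + (12627 - 3748) = -107940081/14446 + 8879 = 20325953/14446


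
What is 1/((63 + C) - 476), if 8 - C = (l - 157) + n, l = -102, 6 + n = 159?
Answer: -1/299 ≈ -0.0033445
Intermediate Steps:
n = 153 (n = -6 + 159 = 153)
C = 114 (C = 8 - ((-102 - 157) + 153) = 8 - (-259 + 153) = 8 - 1*(-106) = 8 + 106 = 114)
1/((63 + C) - 476) = 1/((63 + 114) - 476) = 1/(177 - 476) = 1/(-299) = -1/299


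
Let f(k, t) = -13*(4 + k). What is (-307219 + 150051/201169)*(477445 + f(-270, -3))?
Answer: -29721146619230880/201169 ≈ -1.4774e+11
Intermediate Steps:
f(k, t) = -52 - 13*k
(-307219 + 150051/201169)*(477445 + f(-270, -3)) = (-307219 + 150051/201169)*(477445 + (-52 - 13*(-270))) = (-307219 + 150051*(1/201169))*(477445 + (-52 + 3510)) = (-307219 + 150051/201169)*(477445 + 3458) = -61802788960/201169*480903 = -29721146619230880/201169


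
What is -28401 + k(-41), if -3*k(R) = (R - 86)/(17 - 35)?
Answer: -1533781/54 ≈ -28403.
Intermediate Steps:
k(R) = -43/27 + R/54 (k(R) = -(R - 86)/(3*(17 - 35)) = -(-86 + R)/(3*(-18)) = -(-86 + R)*(-1)/(3*18) = -(43/9 - R/18)/3 = -43/27 + R/54)
-28401 + k(-41) = -28401 + (-43/27 + (1/54)*(-41)) = -28401 + (-43/27 - 41/54) = -28401 - 127/54 = -1533781/54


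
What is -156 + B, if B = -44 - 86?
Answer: -286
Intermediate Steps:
B = -130
-156 + B = -156 - 130 = -286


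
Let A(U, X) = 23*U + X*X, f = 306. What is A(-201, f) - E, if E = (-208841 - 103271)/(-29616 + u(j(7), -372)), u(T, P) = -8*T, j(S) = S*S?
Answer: 333848749/3751 ≈ 89003.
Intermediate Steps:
j(S) = S²
A(U, X) = X² + 23*U (A(U, X) = 23*U + X² = X² + 23*U)
E = 39014/3751 (E = (-208841 - 103271)/(-29616 - 8*7²) = -312112/(-29616 - 8*49) = -312112/(-29616 - 392) = -312112/(-30008) = -312112*(-1/30008) = 39014/3751 ≈ 10.401)
A(-201, f) - E = (306² + 23*(-201)) - 1*39014/3751 = (93636 - 4623) - 39014/3751 = 89013 - 39014/3751 = 333848749/3751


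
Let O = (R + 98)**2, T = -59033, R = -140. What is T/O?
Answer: -59033/1764 ≈ -33.465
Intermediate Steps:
O = 1764 (O = (-140 + 98)**2 = (-42)**2 = 1764)
T/O = -59033/1764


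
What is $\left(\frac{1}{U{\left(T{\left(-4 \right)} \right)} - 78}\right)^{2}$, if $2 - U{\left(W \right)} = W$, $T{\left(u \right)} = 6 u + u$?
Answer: $\frac{1}{2304} \approx 0.00043403$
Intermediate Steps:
$T{\left(u \right)} = 7 u$
$U{\left(W \right)} = 2 - W$
$\left(\frac{1}{U{\left(T{\left(-4 \right)} \right)} - 78}\right)^{2} = \left(\frac{1}{\left(2 - 7 \left(-4\right)\right) - 78}\right)^{2} = \left(\frac{1}{\left(2 - -28\right) - 78}\right)^{2} = \left(\frac{1}{\left(2 + 28\right) - 78}\right)^{2} = \left(\frac{1}{30 - 78}\right)^{2} = \left(\frac{1}{-48}\right)^{2} = \left(- \frac{1}{48}\right)^{2} = \frac{1}{2304}$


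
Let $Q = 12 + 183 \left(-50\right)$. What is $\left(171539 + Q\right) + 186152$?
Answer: $348553$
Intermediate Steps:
$Q = -9138$ ($Q = 12 - 9150 = -9138$)
$\left(171539 + Q\right) + 186152 = \left(171539 - 9138\right) + 186152 = 162401 + 186152 = 348553$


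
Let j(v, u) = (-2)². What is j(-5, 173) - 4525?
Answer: -4521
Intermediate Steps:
j(v, u) = 4
j(-5, 173) - 4525 = 4 - 4525 = -4521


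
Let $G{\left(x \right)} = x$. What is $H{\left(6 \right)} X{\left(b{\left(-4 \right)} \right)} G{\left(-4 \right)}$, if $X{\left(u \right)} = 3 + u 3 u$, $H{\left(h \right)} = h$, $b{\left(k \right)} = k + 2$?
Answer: $-360$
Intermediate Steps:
$b{\left(k \right)} = 2 + k$
$X{\left(u \right)} = 3 + 3 u^{2}$
$H{\left(6 \right)} X{\left(b{\left(-4 \right)} \right)} G{\left(-4 \right)} = 6 \left(3 + 3 \left(2 - 4\right)^{2}\right) \left(-4\right) = 6 \left(3 + 3 \left(-2\right)^{2}\right) \left(-4\right) = 6 \left(3 + 3 \cdot 4\right) \left(-4\right) = 6 \left(3 + 12\right) \left(-4\right) = 6 \cdot 15 \left(-4\right) = 90 \left(-4\right) = -360$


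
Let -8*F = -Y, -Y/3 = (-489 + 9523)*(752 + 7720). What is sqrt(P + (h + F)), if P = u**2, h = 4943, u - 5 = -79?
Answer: I*sqrt(28690599) ≈ 5356.4*I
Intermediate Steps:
u = -74 (u = 5 - 79 = -74)
Y = -229608144 (Y = -3*(-489 + 9523)*(752 + 7720) = -27102*8472 = -3*76536048 = -229608144)
P = 5476 (P = (-74)**2 = 5476)
F = -28701018 (F = -(-1)*(-229608144)/8 = -1/8*229608144 = -28701018)
sqrt(P + (h + F)) = sqrt(5476 + (4943 - 28701018)) = sqrt(5476 - 28696075) = sqrt(-28690599) = I*sqrt(28690599)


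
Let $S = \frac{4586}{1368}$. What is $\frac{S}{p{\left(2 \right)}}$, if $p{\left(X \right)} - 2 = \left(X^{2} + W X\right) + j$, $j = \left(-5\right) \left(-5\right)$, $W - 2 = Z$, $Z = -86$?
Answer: $- \frac{2293}{93708} \approx -0.02447$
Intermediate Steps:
$S = \frac{2293}{684}$ ($S = 4586 \cdot \frac{1}{1368} = \frac{2293}{684} \approx 3.3523$)
$W = -84$ ($W = 2 - 86 = -84$)
$j = 25$
$p{\left(X \right)} = 27 + X^{2} - 84 X$ ($p{\left(X \right)} = 2 + \left(\left(X^{2} - 84 X\right) + 25\right) = 2 + \left(25 + X^{2} - 84 X\right) = 27 + X^{2} - 84 X$)
$\frac{S}{p{\left(2 \right)}} = \frac{2293}{684 \left(27 + 2^{2} - 168\right)} = \frac{2293}{684 \left(27 + 4 - 168\right)} = \frac{2293}{684 \left(-137\right)} = \frac{2293}{684} \left(- \frac{1}{137}\right) = - \frac{2293}{93708}$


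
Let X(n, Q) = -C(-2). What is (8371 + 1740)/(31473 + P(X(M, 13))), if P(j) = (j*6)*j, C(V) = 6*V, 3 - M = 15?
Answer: 10111/32337 ≈ 0.31268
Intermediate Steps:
M = -12 (M = 3 - 1*15 = 3 - 15 = -12)
X(n, Q) = 12 (X(n, Q) = -6*(-2) = -1*(-12) = 12)
P(j) = 6*j**2 (P(j) = (6*j)*j = 6*j**2)
(8371 + 1740)/(31473 + P(X(M, 13))) = (8371 + 1740)/(31473 + 6*12**2) = 10111/(31473 + 6*144) = 10111/(31473 + 864) = 10111/32337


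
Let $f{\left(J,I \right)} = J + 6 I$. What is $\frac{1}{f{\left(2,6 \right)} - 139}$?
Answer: $- \frac{1}{101} \approx -0.009901$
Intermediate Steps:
$\frac{1}{f{\left(2,6 \right)} - 139} = \frac{1}{\left(2 + 6 \cdot 6\right) - 139} = \frac{1}{\left(2 + 36\right) - 139} = \frac{1}{38 - 139} = \frac{1}{-101} = - \frac{1}{101}$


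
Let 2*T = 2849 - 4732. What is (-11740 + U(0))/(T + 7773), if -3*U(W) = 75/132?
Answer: -1549705/901758 ≈ -1.7185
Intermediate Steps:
T = -1883/2 (T = (2849 - 4732)/2 = (½)*(-1883) = -1883/2 ≈ -941.50)
U(W) = -25/132
(-11740 + U(0))/(T + 7773) = (-11740 - 25/132)/(-1883/2 + 7773) = -1549705/(132*13663/2) = -1549705/132*2/13663 = -1549705/901758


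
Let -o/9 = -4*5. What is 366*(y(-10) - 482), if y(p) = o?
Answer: -110532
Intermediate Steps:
o = 180 (o = -(-36)*5 = -9*(-20) = 180)
y(p) = 180
366*(y(-10) - 482) = 366*(180 - 482) = 366*(-302) = -110532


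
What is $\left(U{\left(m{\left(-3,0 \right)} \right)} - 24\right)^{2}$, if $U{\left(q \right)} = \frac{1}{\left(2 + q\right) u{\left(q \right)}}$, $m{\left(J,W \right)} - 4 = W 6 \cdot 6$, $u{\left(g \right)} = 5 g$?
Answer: $\frac{8288641}{14400} \approx 575.6$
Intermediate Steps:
$m{\left(J,W \right)} = 4 + 36 W$ ($m{\left(J,W \right)} = 4 + W 6 \cdot 6 = 4 + 6 W 6 = 4 + 36 W$)
$U{\left(q \right)} = \frac{1}{5 q \left(2 + q\right)}$ ($U{\left(q \right)} = \frac{1}{\left(2 + q\right) 5 q} = \frac{\frac{1}{5} \frac{1}{q}}{2 + q} = \frac{1}{5 q \left(2 + q\right)}$)
$\left(U{\left(m{\left(-3,0 \right)} \right)} - 24\right)^{2} = \left(\frac{1}{5 \left(4 + 36 \cdot 0\right) \left(2 + \left(4 + 36 \cdot 0\right)\right)} - 24\right)^{2} = \left(\frac{1}{5 \left(4 + 0\right) \left(2 + \left(4 + 0\right)\right)} - 24\right)^{2} = \left(\frac{1}{5 \cdot 4 \left(2 + 4\right)} - 24\right)^{2} = \left(\frac{1}{5} \cdot \frac{1}{4} \cdot \frac{1}{6} - 24\right)^{2} = \left(\frac{1}{120} - 24\right)^{2} = \left(- \frac{2879}{120}\right)^{2} = \frac{8288641}{14400}$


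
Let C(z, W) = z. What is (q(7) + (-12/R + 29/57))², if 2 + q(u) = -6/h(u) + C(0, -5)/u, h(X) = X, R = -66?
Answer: 90421081/19263321 ≈ 4.6940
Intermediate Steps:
q(u) = -2 - 6/u (q(u) = -2 + (-6/u + 0/u) = -2 + (-6/u + 0) = -2 - 6/u)
(q(7) + (-12/R + 29/57))² = ((-2 - 6/7) + (-12/(-66) + 29/57))² = ((-2 - 6*⅐) + (-12*(-1/66) + 29*(1/57)))² = ((-2 - 6/7) + (2/11 + 29/57))² = (-20/7 + 433/627)² = (-9509/4389)² = 90421081/19263321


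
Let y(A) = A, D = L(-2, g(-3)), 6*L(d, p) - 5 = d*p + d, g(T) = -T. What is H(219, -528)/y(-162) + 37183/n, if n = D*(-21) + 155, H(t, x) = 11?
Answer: 12043651/53622 ≈ 224.60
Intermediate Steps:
L(d, p) = ⅚ + d/6 + d*p/6 (L(d, p) = ⅚ + (d*p + d)/6 = ⅚ + (d + d*p)/6 = ⅚ + (d/6 + d*p/6) = ⅚ + d/6 + d*p/6)
D = -½ (D = ⅚ + (⅙)*(-2) + (⅙)*(-2)*(-1*(-3)) = ⅚ - ⅓ + (⅙)*(-2)*3 = ⅚ - ⅓ - 1 = -½ ≈ -0.50000)
n = 331/2 (n = -½*(-21) + 155 = 21/2 + 155 = 331/2 ≈ 165.50)
H(219, -528)/y(-162) + 37183/n = 11/(-162) + 37183/(331/2) = 11*(-1/162) + 37183*(2/331) = -11/162 + 74366/331 = 12043651/53622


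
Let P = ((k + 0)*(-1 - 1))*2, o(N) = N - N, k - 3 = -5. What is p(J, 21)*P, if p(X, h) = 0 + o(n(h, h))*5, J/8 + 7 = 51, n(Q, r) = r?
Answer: 0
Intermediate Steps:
k = -2 (k = 3 - 5 = -2)
o(N) = 0
J = 352 (J = -56 + 8*51 = -56 + 408 = 352)
p(X, h) = 0 (p(X, h) = 0 + 0*5 = 0 + 0 = 0)
P = 8 (P = ((-2 + 0)*(-1 - 1))*2 = -2*(-2)*2 = 4*2 = 8)
p(J, 21)*P = 0*8 = 0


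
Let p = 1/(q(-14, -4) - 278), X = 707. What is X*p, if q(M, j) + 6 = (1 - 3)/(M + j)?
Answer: -909/365 ≈ -2.4904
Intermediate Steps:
q(M, j) = -6 - 2/(M + j) (q(M, j) = -6 + (1 - 3)/(M + j) = -6 - 2/(M + j))
p = -9/2555 (p = 1/(2*(-1 - 3*(-14) - 3*(-4))/(-14 - 4) - 278) = 1/(2*(-1 + 42 + 12)/(-18) - 278) = 1/(2*(-1/18)*53 - 278) = 1/(-53/9 - 278) = 1/(-2555/9) = -9/2555 ≈ -0.0035225)
X*p = 707*(-9/2555) = -909/365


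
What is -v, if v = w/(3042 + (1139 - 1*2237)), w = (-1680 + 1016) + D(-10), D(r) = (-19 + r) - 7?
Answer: 175/486 ≈ 0.36008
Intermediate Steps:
D(r) = -26 + r
w = -700 (w = (-1680 + 1016) + (-26 - 10) = -664 - 36 = -700)
v = -175/486 (v = -700/(3042 + (1139 - 1*2237)) = -700/(3042 + (1139 - 2237)) = -700/(3042 - 1098) = -700/1944 = -700*1/1944 = -175/486 ≈ -0.36008)
-v = -1*(-175/486) = 175/486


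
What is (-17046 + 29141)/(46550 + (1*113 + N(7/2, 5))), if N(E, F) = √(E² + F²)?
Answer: 2257555940/8709742127 - 24190*√149/8709742127 ≈ 0.25916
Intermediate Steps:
(-17046 + 29141)/(46550 + (1*113 + N(7/2, 5))) = (-17046 + 29141)/(46550 + (1*113 + √((7/2)² + 5²))) = 12095/(46550 + (113 + √((7*(½))² + 25))) = 12095/(46550 + (113 + √((7/2)² + 25))) = 12095/(46550 + (113 + √(49/4 + 25))) = 12095/(46550 + (113 + √(149/4))) = 12095/(46550 + (113 + √149/2)) = 12095/(46663 + √149/2)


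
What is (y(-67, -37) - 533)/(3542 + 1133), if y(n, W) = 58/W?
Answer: -19779/172975 ≈ -0.11435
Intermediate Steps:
(y(-67, -37) - 533)/(3542 + 1133) = (58/(-37) - 533)/(3542 + 1133) = (58*(-1/37) - 533)/4675 = (-58/37 - 533)*(1/4675) = -19779/37*1/4675 = -19779/172975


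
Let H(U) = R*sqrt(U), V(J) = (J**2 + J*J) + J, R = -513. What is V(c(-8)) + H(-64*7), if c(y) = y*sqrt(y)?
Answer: -1024 - 4104*I*sqrt(7) - 16*I*sqrt(2) ≈ -1024.0 - 10881.0*I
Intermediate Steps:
c(y) = y**(3/2)
V(J) = J + 2*J**2 (V(J) = (J**2 + J**2) + J = 2*J**2 + J = J + 2*J**2)
H(U) = -513*sqrt(U)
V(c(-8)) + H(-64*7) = (-8)**(3/2)*(1 + 2*(-8)**(3/2)) - 513*8*I*sqrt(7) = (-16*I*sqrt(2))*(1 + 2*(-16*I*sqrt(2))) - 4104*I*sqrt(7) = (-16*I*sqrt(2))*(1 - 32*I*sqrt(2)) - 4104*I*sqrt(7) = -16*I*sqrt(2)*(1 - 32*I*sqrt(2)) - 4104*I*sqrt(7) = -4104*I*sqrt(7) - 16*I*sqrt(2)*(1 - 32*I*sqrt(2))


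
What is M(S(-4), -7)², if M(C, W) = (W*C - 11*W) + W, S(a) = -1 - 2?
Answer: 8281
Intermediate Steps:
S(a) = -3
M(C, W) = -10*W + C*W (M(C, W) = (C*W - 11*W) + W = (-11*W + C*W) + W = -10*W + C*W)
M(S(-4), -7)² = (-7*(-10 - 3))² = (-7*(-13))² = 91² = 8281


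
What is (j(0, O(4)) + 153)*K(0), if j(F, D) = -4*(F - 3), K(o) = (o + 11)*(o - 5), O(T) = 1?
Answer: -9075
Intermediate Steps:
K(o) = (-5 + o)*(11 + o) (K(o) = (11 + o)*(-5 + o) = (-5 + o)*(11 + o))
j(F, D) = 12 - 4*F (j(F, D) = -4*(-3 + F) = 12 - 4*F)
(j(0, O(4)) + 153)*K(0) = ((12 - 4*0) + 153)*(-55 + 0**2 + 6*0) = ((12 + 0) + 153)*(-55 + 0 + 0) = (12 + 153)*(-55) = 165*(-55) = -9075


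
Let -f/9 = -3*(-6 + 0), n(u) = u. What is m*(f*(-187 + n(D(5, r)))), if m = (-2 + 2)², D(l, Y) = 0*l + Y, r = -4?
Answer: 0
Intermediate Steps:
D(l, Y) = Y (D(l, Y) = 0 + Y = Y)
f = -162 (f = -(-27)*(-6 + 0) = -(-27)*(-6) = -9*18 = -162)
m = 0 (m = 0² = 0)
m*(f*(-187 + n(D(5, r)))) = 0*(-162*(-187 - 4)) = 0*(-162*(-191)) = 0*30942 = 0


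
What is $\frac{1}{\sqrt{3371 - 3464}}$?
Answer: $- \frac{i \sqrt{93}}{93} \approx - 0.1037 i$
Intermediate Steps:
$\frac{1}{\sqrt{3371 - 3464}} = \frac{1}{\sqrt{-93}} = \frac{1}{i \sqrt{93}} = - \frac{i \sqrt{93}}{93}$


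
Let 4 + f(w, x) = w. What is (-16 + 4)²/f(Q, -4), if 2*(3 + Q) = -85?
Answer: -32/11 ≈ -2.9091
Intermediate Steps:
Q = -91/2 (Q = -3 + (½)*(-85) = -3 - 85/2 = -91/2 ≈ -45.500)
f(w, x) = -4 + w
(-16 + 4)²/f(Q, -4) = (-16 + 4)²/(-4 - 91/2) = (-12)²/(-99/2) = 144*(-2/99) = -32/11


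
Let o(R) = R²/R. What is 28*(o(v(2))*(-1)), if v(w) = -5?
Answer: 140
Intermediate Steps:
o(R) = R
28*(o(v(2))*(-1)) = 28*(-5*(-1)) = 28*5 = 140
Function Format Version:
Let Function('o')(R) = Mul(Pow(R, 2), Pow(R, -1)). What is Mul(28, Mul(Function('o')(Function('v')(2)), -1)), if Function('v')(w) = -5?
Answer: 140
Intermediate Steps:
Function('o')(R) = R
Mul(28, Mul(Function('o')(Function('v')(2)), -1)) = Mul(28, Mul(-5, -1)) = Mul(28, 5) = 140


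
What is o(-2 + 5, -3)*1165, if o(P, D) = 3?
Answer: 3495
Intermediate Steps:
o(-2 + 5, -3)*1165 = 3*1165 = 3495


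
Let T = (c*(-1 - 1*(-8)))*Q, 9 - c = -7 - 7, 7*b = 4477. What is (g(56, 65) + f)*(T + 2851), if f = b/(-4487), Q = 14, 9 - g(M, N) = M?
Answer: -7558973500/31409 ≈ -2.4066e+5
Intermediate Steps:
b = 4477/7 (b = (⅐)*4477 = 4477/7 ≈ 639.57)
g(M, N) = 9 - M
c = 23 (c = 9 - (-7 - 7) = 9 - 1*(-14) = 9 + 14 = 23)
f = -4477/31409 (f = (4477/7)/(-4487) = (4477/7)*(-1/4487) = -4477/31409 ≈ -0.14254)
T = 2254 (T = (23*(-1 - 1*(-8)))*14 = (23*(-1 + 8))*14 = (23*7)*14 = 161*14 = 2254)
(g(56, 65) + f)*(T + 2851) = ((9 - 1*56) - 4477/31409)*(2254 + 2851) = ((9 - 56) - 4477/31409)*5105 = (-47 - 4477/31409)*5105 = -1480700/31409*5105 = -7558973500/31409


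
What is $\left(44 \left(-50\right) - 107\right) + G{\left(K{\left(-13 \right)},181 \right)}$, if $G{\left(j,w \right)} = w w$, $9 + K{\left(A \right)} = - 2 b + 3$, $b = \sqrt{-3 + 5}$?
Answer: $30454$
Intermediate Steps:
$b = \sqrt{2} \approx 1.4142$
$K{\left(A \right)} = -6 - 2 \sqrt{2}$ ($K{\left(A \right)} = -9 + \left(- 2 \sqrt{2} + 3\right) = -9 + \left(3 - 2 \sqrt{2}\right) = -6 - 2 \sqrt{2}$)
$G{\left(j,w \right)} = w^{2}$
$\left(44 \left(-50\right) - 107\right) + G{\left(K{\left(-13 \right)},181 \right)} = \left(44 \left(-50\right) - 107\right) + 181^{2} = \left(-2200 - 107\right) + 32761 = -2307 + 32761 = 30454$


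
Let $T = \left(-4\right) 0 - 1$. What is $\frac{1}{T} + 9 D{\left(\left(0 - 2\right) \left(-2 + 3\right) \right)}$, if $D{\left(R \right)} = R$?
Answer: $-19$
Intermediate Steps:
$T = -1$ ($T = 0 - 1 = -1$)
$\frac{1}{T} + 9 D{\left(\left(0 - 2\right) \left(-2 + 3\right) \right)} = \frac{1}{-1} + 9 \left(0 - 2\right) \left(-2 + 3\right) = -1 + 9 \left(\left(-2\right) 1\right) = -1 + 9 \left(-2\right) = -1 - 18 = -19$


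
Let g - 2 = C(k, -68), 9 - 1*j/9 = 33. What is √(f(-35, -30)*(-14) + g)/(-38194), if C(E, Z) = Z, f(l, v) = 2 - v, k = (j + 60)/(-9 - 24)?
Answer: -I*√514/38194 ≈ -0.00059359*I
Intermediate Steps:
j = -216 (j = 81 - 9*33 = 81 - 297 = -216)
k = 52/11 (k = (-216 + 60)/(-9 - 24) = -156/(-33) = -156*(-1/33) = 52/11 ≈ 4.7273)
g = -66 (g = 2 - 68 = -66)
√(f(-35, -30)*(-14) + g)/(-38194) = √((2 - 1*(-30))*(-14) - 66)/(-38194) = √((2 + 30)*(-14) - 66)*(-1/38194) = √(32*(-14) - 66)*(-1/38194) = √(-448 - 66)*(-1/38194) = √(-514)*(-1/38194) = (I*√514)*(-1/38194) = -I*√514/38194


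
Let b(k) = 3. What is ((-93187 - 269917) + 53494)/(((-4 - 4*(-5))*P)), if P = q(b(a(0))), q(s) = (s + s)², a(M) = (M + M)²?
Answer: -154805/288 ≈ -537.52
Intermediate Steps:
a(M) = 4*M² (a(M) = (2*M)² = 4*M²)
q(s) = 4*s² (q(s) = (2*s)² = 4*s²)
P = 36 (P = 4*3² = 4*9 = 36)
((-93187 - 269917) + 53494)/(((-4 - 4*(-5))*P)) = ((-93187 - 269917) + 53494)/(((-4 - 4*(-5))*36)) = (-363104 + 53494)/(((-4 + 20)*36)) = -309610/(16*36) = -309610/576 = -309610*1/576 = -154805/288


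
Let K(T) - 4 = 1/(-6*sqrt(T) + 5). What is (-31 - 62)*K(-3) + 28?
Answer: -46217/133 - 558*I*sqrt(3)/133 ≈ -347.5 - 7.2668*I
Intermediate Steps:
K(T) = 4 + 1/(5 - 6*sqrt(T)) (K(T) = 4 + 1/(-6*sqrt(T) + 5) = 4 + 1/(5 - 6*sqrt(T)))
(-31 - 62)*K(-3) + 28 = (-31 - 62)*(3*(-7 + 8*sqrt(-3))/(-5 + 6*sqrt(-3))) + 28 = -279*(-7 + 8*(I*sqrt(3)))/(-5 + 6*(I*sqrt(3))) + 28 = -279*(-7 + 8*I*sqrt(3))/(-5 + 6*I*sqrt(3)) + 28 = 28 - 279*(-7 + 8*I*sqrt(3))/(-5 + 6*I*sqrt(3))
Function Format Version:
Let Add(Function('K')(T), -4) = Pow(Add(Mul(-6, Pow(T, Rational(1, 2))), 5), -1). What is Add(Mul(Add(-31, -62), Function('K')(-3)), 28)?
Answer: Add(Rational(-46217, 133), Mul(Rational(-558, 133), I, Pow(3, Rational(1, 2)))) ≈ Add(-347.50, Mul(-7.2668, I))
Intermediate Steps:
Function('K')(T) = Add(4, Pow(Add(5, Mul(-6, Pow(T, Rational(1, 2)))), -1)) (Function('K')(T) = Add(4, Pow(Add(Mul(-6, Pow(T, Rational(1, 2))), 5), -1)) = Add(4, Pow(Add(5, Mul(-6, Pow(T, Rational(1, 2)))), -1)))
Add(Mul(Add(-31, -62), Function('K')(-3)), 28) = Add(Mul(Add(-31, -62), Mul(3, Pow(Add(-5, Mul(6, Pow(-3, Rational(1, 2)))), -1), Add(-7, Mul(8, Pow(-3, Rational(1, 2)))))), 28) = Add(Mul(-93, Mul(3, Pow(Add(-5, Mul(6, Mul(I, Pow(3, Rational(1, 2))))), -1), Add(-7, Mul(8, Mul(I, Pow(3, Rational(1, 2))))))), 28) = Add(Mul(-93, Mul(3, Pow(Add(-5, Mul(6, I, Pow(3, Rational(1, 2)))), -1), Add(-7, Mul(8, I, Pow(3, Rational(1, 2)))))), 28) = Add(Mul(-279, Pow(Add(-5, Mul(6, I, Pow(3, Rational(1, 2)))), -1), Add(-7, Mul(8, I, Pow(3, Rational(1, 2))))), 28) = Add(28, Mul(-279, Pow(Add(-5, Mul(6, I, Pow(3, Rational(1, 2)))), -1), Add(-7, Mul(8, I, Pow(3, Rational(1, 2))))))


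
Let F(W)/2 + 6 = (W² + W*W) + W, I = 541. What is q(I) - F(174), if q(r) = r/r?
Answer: -121439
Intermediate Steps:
q(r) = 1
F(W) = -12 + 2*W + 4*W² (F(W) = -12 + 2*((W² + W*W) + W) = -12 + 2*((W² + W²) + W) = -12 + 2*(2*W² + W) = -12 + 2*(W + 2*W²) = -12 + (2*W + 4*W²) = -12 + 2*W + 4*W²)
q(I) - F(174) = 1 - (-12 + 2*174 + 4*174²) = 1 - (-12 + 348 + 4*30276) = 1 - (-12 + 348 + 121104) = 1 - 1*121440 = 1 - 121440 = -121439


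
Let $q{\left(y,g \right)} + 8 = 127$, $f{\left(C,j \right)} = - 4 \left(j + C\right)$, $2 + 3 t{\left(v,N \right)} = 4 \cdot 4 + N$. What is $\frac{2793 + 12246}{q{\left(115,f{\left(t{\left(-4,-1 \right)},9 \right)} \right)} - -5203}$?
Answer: $\frac{5013}{1774} \approx 2.8258$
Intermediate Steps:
$t{\left(v,N \right)} = \frac{14}{3} + \frac{N}{3}$ ($t{\left(v,N \right)} = - \frac{2}{3} + \frac{4 \cdot 4 + N}{3} = - \frac{2}{3} + \frac{16 + N}{3} = - \frac{2}{3} + \left(\frac{16}{3} + \frac{N}{3}\right) = \frac{14}{3} + \frac{N}{3}$)
$f{\left(C,j \right)} = - 4 C - 4 j$ ($f{\left(C,j \right)} = - 4 \left(C + j\right) = - 4 C - 4 j$)
$q{\left(y,g \right)} = 119$ ($q{\left(y,g \right)} = -8 + 127 = 119$)
$\frac{2793 + 12246}{q{\left(115,f{\left(t{\left(-4,-1 \right)},9 \right)} \right)} - -5203} = \frac{2793 + 12246}{119 - -5203} = \frac{15039}{119 + \left(-89 + 5292\right)} = \frac{15039}{119 + 5203} = \frac{15039}{5322} = 15039 \cdot \frac{1}{5322} = \frac{5013}{1774}$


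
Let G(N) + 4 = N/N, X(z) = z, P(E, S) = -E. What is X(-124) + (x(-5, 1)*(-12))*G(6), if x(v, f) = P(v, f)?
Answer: 56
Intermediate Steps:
x(v, f) = -v
G(N) = -3 (G(N) = -4 + N/N = -4 + 1 = -3)
X(-124) + (x(-5, 1)*(-12))*G(6) = -124 + (-1*(-5)*(-12))*(-3) = -124 + (5*(-12))*(-3) = -124 - 60*(-3) = -124 + 180 = 56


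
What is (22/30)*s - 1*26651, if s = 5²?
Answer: -79898/3 ≈ -26633.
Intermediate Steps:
s = 25
(22/30)*s - 1*26651 = (22/30)*25 - 1*26651 = (22*(1/30))*25 - 26651 = (11/15)*25 - 26651 = 55/3 - 26651 = -79898/3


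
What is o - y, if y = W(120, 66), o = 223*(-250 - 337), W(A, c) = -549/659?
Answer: -86263210/659 ≈ -1.3090e+5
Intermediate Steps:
W(A, c) = -549/659 (W(A, c) = -549*1/659 = -549/659)
o = -130901 (o = 223*(-587) = -130901)
y = -549/659 ≈ -0.83308
o - y = -130901 - 1*(-549/659) = -130901 + 549/659 = -86263210/659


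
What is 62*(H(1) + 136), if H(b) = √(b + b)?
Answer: 8432 + 62*√2 ≈ 8519.7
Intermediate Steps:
H(b) = √2*√b (H(b) = √(2*b) = √2*√b)
62*(H(1) + 136) = 62*(√2*√1 + 136) = 62*(√2*1 + 136) = 62*(√2 + 136) = 62*(136 + √2) = 8432 + 62*√2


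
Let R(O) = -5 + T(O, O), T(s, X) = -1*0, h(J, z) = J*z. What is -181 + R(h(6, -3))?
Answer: -186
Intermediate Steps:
T(s, X) = 0
R(O) = -5 (R(O) = -5 + 0 = -5)
-181 + R(h(6, -3)) = -181 - 5 = -186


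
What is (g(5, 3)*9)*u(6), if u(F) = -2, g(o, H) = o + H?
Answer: -144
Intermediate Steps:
g(o, H) = H + o
(g(5, 3)*9)*u(6) = ((3 + 5)*9)*(-2) = (8*9)*(-2) = 72*(-2) = -144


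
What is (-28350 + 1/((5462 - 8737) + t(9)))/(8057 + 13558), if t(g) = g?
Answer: -92591101/70594590 ≈ -1.3116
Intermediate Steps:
(-28350 + 1/((5462 - 8737) + t(9)))/(8057 + 13558) = (-28350 + 1/((5462 - 8737) + 9))/(8057 + 13558) = (-28350 + 1/(-3275 + 9))/21615 = (-28350 + 1/(-3266))*(1/21615) = (-28350 - 1/3266)*(1/21615) = -92591101/3266*1/21615 = -92591101/70594590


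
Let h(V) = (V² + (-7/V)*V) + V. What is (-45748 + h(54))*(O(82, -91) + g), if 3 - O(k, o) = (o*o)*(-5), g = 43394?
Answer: -3628253570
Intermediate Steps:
O(k, o) = 3 + 5*o² (O(k, o) = 3 - o*o*(-5) = 3 - o²*(-5) = 3 - (-5)*o² = 3 + 5*o²)
h(V) = -7 + V + V² (h(V) = (V² - 7) + V = (-7 + V²) + V = -7 + V + V²)
(-45748 + h(54))*(O(82, -91) + g) = (-45748 + (-7 + 54 + 54²))*((3 + 5*(-91)²) + 43394) = (-45748 + (-7 + 54 + 2916))*((3 + 5*8281) + 43394) = (-45748 + 2963)*((3 + 41405) + 43394) = -42785*(41408 + 43394) = -42785*84802 = -3628253570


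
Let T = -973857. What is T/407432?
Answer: -973857/407432 ≈ -2.3902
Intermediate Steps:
T/407432 = -973857/407432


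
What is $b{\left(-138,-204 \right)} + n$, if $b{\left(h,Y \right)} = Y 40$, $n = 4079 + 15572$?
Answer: $11491$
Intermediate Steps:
$n = 19651$
$b{\left(h,Y \right)} = 40 Y$
$b{\left(-138,-204 \right)} + n = 40 \left(-204\right) + 19651 = -8160 + 19651 = 11491$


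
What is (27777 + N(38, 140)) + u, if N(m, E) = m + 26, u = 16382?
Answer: 44223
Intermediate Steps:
N(m, E) = 26 + m
(27777 + N(38, 140)) + u = (27777 + (26 + 38)) + 16382 = (27777 + 64) + 16382 = 27841 + 16382 = 44223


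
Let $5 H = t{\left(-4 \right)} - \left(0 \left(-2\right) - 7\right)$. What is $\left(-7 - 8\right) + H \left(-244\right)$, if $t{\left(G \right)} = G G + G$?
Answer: $- \frac{4711}{5} \approx -942.2$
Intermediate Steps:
$t{\left(G \right)} = G + G^{2}$ ($t{\left(G \right)} = G^{2} + G = G + G^{2}$)
$H = \frac{19}{5}$ ($H = \frac{- 4 \left(1 - 4\right) - \left(0 \left(-2\right) - 7\right)}{5} = \frac{\left(-4\right) \left(-3\right) - \left(0 - 7\right)}{5} = \frac{12 - -7}{5} = \frac{12 + 7}{5} = \frac{1}{5} \cdot 19 = \frac{19}{5} \approx 3.8$)
$\left(-7 - 8\right) + H \left(-244\right) = \left(-7 - 8\right) + \frac{19}{5} \left(-244\right) = \left(-7 - 8\right) - \frac{4636}{5} = -15 - \frac{4636}{5} = - \frac{4711}{5}$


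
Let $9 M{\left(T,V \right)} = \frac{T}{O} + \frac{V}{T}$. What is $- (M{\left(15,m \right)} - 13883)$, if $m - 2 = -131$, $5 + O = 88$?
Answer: $\frac{51856499}{3735} \approx 13884.0$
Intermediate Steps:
$O = 83$ ($O = -5 + 88 = 83$)
$m = -129$ ($m = 2 - 131 = -129$)
$M{\left(T,V \right)} = \frac{T}{747} + \frac{V}{9 T}$ ($M{\left(T,V \right)} = \frac{\frac{T}{83} + \frac{V}{T}}{9} = \frac{T}{747} + \frac{V}{9 T}$)
$- (M{\left(15,m \right)} - 13883) = - (\left(\frac{1}{747} \cdot 15 + \frac{1}{9} \left(-129\right) \frac{1}{15}\right) - 13883) = - (\left(\frac{5}{249} + \frac{1}{9} \left(-129\right) \frac{1}{15}\right) - 13883) = - (\left(\frac{5}{249} - \frac{43}{45}\right) - 13883) = - (- \frac{3494}{3735} - 13883) = \left(-1\right) \left(- \frac{51856499}{3735}\right) = \frac{51856499}{3735}$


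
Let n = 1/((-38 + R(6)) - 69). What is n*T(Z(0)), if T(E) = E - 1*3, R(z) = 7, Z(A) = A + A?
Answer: 3/100 ≈ 0.030000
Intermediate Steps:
Z(A) = 2*A
T(E) = -3 + E (T(E) = E - 3 = -3 + E)
n = -1/100 (n = 1/((-38 + 7) - 69) = 1/(-31 - 69) = 1/(-100) = -1/100 ≈ -0.010000)
n*T(Z(0)) = -(-3 + 2*0)/100 = -(-3 + 0)/100 = -1/100*(-3) = 3/100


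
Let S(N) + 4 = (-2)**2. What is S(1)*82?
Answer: 0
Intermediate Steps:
S(N) = 0 (S(N) = -4 + (-2)**2 = -4 + 4 = 0)
S(1)*82 = 0*82 = 0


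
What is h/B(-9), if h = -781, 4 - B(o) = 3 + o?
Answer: -781/10 ≈ -78.100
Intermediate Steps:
B(o) = 1 - o (B(o) = 4 - (3 + o) = 4 + (-3 - o) = 1 - o)
h/B(-9) = -781/(1 - 1*(-9)) = -781/(1 + 9) = -781/10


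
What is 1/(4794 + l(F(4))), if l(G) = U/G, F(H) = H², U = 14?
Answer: 8/38359 ≈ 0.00020856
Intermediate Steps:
l(G) = 14/G
1/(4794 + l(F(4))) = 1/(4794 + 14/(4²)) = 1/(4794 + 14/16) = 1/(4794 + 14*(1/16)) = 1/(4794 + 7/8) = 1/(38359/8) = 8/38359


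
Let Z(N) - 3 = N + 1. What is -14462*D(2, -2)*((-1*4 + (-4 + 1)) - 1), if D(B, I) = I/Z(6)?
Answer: -115696/5 ≈ -23139.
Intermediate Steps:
Z(N) = 4 + N (Z(N) = 3 + (N + 1) = 3 + (1 + N) = 4 + N)
D(B, I) = I/10 (D(B, I) = I/(4 + 6) = I/10)
-14462*D(2, -2)*((-1*4 + (-4 + 1)) - 1) = -14462*(1/10)*(-2)*((-1*4 + (-4 + 1)) - 1) = -(-14462)*((-4 - 3) - 1)/5 = -(-14462)*(-7 - 1)/5 = -(-14462)*(-8)/5 = -14462*8/5 = -115696/5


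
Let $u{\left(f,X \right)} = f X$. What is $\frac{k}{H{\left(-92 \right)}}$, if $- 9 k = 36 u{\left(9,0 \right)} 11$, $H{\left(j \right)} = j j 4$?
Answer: $0$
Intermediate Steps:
$u{\left(f,X \right)} = X f$
$H{\left(j \right)} = 4 j^{2}$ ($H{\left(j \right)} = j^{2} \cdot 4 = 4 j^{2}$)
$k = 0$ ($k = - \frac{36 \cdot 0 \cdot 9 \cdot 11}{9} = - \frac{36 \cdot 0 \cdot 11}{9} = - \frac{0 \cdot 11}{9} = \left(- \frac{1}{9}\right) 0 = 0$)
$\frac{k}{H{\left(-92 \right)}} = \frac{0}{4 \left(-92\right)^{2}} = \frac{0}{4 \cdot 8464} = \frac{0}{33856} = 0 \cdot \frac{1}{33856} = 0$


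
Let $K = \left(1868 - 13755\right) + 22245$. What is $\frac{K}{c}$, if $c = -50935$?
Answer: $- \frac{10358}{50935} \approx -0.20336$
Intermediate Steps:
$K = 10358$ ($K = -11887 + 22245 = 10358$)
$\frac{K}{c} = \frac{10358}{-50935} = 10358 \left(- \frac{1}{50935}\right) = - \frac{10358}{50935}$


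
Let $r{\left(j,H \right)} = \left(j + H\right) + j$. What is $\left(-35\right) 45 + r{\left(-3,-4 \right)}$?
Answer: $-1585$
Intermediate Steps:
$r{\left(j,H \right)} = H + 2 j$ ($r{\left(j,H \right)} = \left(H + j\right) + j = H + 2 j$)
$\left(-35\right) 45 + r{\left(-3,-4 \right)} = \left(-35\right) 45 + \left(-4 + 2 \left(-3\right)\right) = -1575 - 10 = -1585$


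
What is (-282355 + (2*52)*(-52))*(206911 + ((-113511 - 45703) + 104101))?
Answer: -43681847874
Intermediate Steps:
(-282355 + (2*52)*(-52))*(206911 + ((-113511 - 45703) + 104101)) = (-282355 + 104*(-52))*(206911 + (-159214 + 104101)) = (-282355 - 5408)*(206911 - 55113) = -287763*151798 = -43681847874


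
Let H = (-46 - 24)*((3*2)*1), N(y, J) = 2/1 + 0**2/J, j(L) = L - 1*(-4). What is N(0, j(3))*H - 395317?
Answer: -396157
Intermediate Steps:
j(L) = 4 + L (j(L) = L + 4 = 4 + L)
N(y, J) = 2 (N(y, J) = 2*1 + 0/J = 2 + 0 = 2)
H = -420 ≈ -420.00
N(0, j(3))*H - 395317 = 2*(-420) - 395317 = -840 - 395317 = -396157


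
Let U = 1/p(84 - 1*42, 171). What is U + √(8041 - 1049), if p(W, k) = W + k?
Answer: 1/213 + 4*√437 ≈ 83.623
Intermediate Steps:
U = 1/213 (U = 1/((84 - 1*42) + 171) = 1/((84 - 42) + 171) = 1/(42 + 171) = 1/213 ≈ 0.0046948)
U + √(8041 - 1049) = 1/213 + √(8041 - 1049) = 1/213 + √6992 = 1/213 + 4*√437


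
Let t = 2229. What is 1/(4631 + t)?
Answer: 1/6860 ≈ 0.00014577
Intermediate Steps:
1/(4631 + t) = 1/(4631 + 2229) = 1/6860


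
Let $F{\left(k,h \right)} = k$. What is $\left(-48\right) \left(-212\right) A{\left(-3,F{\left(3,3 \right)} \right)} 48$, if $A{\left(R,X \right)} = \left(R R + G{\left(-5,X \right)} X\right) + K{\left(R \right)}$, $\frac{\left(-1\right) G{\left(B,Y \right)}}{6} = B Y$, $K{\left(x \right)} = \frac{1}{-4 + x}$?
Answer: $\frac{953450496}{7} \approx 1.3621 \cdot 10^{8}$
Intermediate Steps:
$G{\left(B,Y \right)} = - 6 B Y$
$A{\left(R,X \right)} = R^{2} + \frac{1}{-4 + R} + 30 X^{2}$ ($A{\left(R,X \right)} = \left(R R + \left(-6\right) \left(-5\right) X X\right) + \frac{1}{-4 + R} = \left(R^{2} + 30 X X\right) + \frac{1}{-4 + R} = \left(R^{2} + 30 X^{2}\right) + \frac{1}{-4 + R} = R^{2} + \frac{1}{-4 + R} + 30 X^{2}$)
$\left(-48\right) \left(-212\right) A{\left(-3,F{\left(3,3 \right)} \right)} 48 = \left(-48\right) \left(-212\right) \frac{1 + \left(-4 - 3\right) \left(\left(-3\right)^{2} + 30 \cdot 3^{2}\right)}{-4 - 3} \cdot 48 = 10176 \frac{1 - 7 \left(9 + 30 \cdot 9\right)}{-7} \cdot 48 = 10176 - \frac{1 - 7 \left(9 + 270\right)}{7} \cdot 48 = 10176 - \frac{1 - 1953}{7} \cdot 48 = 10176 \left(- \frac{1}{7}\right) \left(-1952\right) 48 = 10176 \cdot \frac{1952}{7} \cdot 48 = 10176 \cdot \frac{93696}{7} = \frac{953450496}{7}$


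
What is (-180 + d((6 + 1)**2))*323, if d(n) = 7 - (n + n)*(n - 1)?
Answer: -1575271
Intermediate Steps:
d(n) = 7 - 2*n*(-1 + n)
(-180 + d((6 + 1)**2))*323 = (-180 + (7 - 2*(6 + 1)**4 + 2*(6 + 1)**2))*323 = (-180 + (7 - 2*(7**2)**2 + 2*7**2))*323 = (-180 + (7 - 2*49**2 + 2*49))*323 = (-180 + (7 - 2*2401 + 98))*323 = (-180 + (7 - 4802 + 98))*323 = (-180 - 4697)*323 = -4877*323 = -1575271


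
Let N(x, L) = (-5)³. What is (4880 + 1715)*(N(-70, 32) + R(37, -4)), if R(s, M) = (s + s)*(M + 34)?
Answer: 13816525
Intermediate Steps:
N(x, L) = -125
R(s, M) = 2*s*(34 + M) (R(s, M) = (2*s)*(34 + M) = 2*s*(34 + M))
(4880 + 1715)*(N(-70, 32) + R(37, -4)) = (4880 + 1715)*(-125 + 2*37*(34 - 4)) = 6595*(-125 + 2*37*30) = 6595*(-125 + 2220) = 6595*2095 = 13816525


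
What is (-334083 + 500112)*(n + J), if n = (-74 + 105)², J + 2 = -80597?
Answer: -13222217502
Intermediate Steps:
J = -80599 (J = -2 - 80597 = -80599)
n = 961 (n = 31² = 961)
(-334083 + 500112)*(n + J) = (-334083 + 500112)*(961 - 80599) = 166029*(-79638) = -13222217502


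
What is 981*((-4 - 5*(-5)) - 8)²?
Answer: 165789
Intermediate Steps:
981*((-4 - 5*(-5)) - 8)² = 981*((-4 + 25) - 8)² = 981*(21 - 8)² = 981*13² = 981*169 = 165789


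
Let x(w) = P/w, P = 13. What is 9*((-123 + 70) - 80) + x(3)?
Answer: -3578/3 ≈ -1192.7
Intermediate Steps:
x(w) = 13/w
9*((-123 + 70) - 80) + x(3) = 9*((-123 + 70) - 80) + 13/3 = 9*(-53 - 80) + 13*(1/3) = 9*(-133) + 13/3 = -1197 + 13/3 = -3578/3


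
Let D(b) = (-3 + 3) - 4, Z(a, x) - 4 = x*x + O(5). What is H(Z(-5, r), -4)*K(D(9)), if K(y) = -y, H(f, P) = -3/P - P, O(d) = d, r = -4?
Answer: 19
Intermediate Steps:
Z(a, x) = 9 + x² (Z(a, x) = 4 + (x*x + 5) = 4 + (x² + 5) = 4 + (5 + x²) = 9 + x²)
D(b) = -4 (D(b) = 0 - 4 = -4)
H(f, P) = -P - 3/P
H(Z(-5, r), -4)*K(D(9)) = (-1*(-4) - 3/(-4))*(-1*(-4)) = (4 - 3*(-¼))*4 = (4 + ¾)*4 = (19/4)*4 = 19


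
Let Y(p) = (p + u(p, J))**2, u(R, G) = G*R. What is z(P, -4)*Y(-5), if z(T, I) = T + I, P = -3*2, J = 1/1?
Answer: -1000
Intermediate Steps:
J = 1
Y(p) = 4*p**2 (Y(p) = (p + 1*p)**2 = (p + p)**2 = (2*p)**2 = 4*p**2)
P = -6
z(T, I) = I + T
z(P, -4)*Y(-5) = (-4 - 6)*(4*(-5)**2) = -40*25 = -10*100 = -1000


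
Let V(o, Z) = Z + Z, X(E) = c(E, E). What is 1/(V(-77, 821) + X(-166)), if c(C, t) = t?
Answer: 1/1476 ≈ 0.00067751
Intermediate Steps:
X(E) = E
V(o, Z) = 2*Z
1/(V(-77, 821) + X(-166)) = 1/(2*821 - 166) = 1/(1642 - 166) = 1/1476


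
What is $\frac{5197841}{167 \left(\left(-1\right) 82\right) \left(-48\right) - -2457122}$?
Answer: $\frac{5197841}{3114434} \approx 1.669$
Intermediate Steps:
$\frac{5197841}{167 \left(\left(-1\right) 82\right) \left(-48\right) - -2457122} = \frac{5197841}{167 \left(-82\right) \left(-48\right) + 2457122} = \frac{5197841}{\left(-13694\right) \left(-48\right) + 2457122} = \frac{5197841}{657312 + 2457122} = \frac{5197841}{3114434}$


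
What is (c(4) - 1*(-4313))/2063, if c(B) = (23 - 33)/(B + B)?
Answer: 17247/8252 ≈ 2.0900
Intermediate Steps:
c(B) = -5/B (c(B) = -10*1/(2*B) = -5/B)
(c(4) - 1*(-4313))/2063 = (-5/4 - 1*(-4313))/2063 = (-5*¼ + 4313)*(1/2063) = (-5/4 + 4313)*(1/2063) = (17247/4)*(1/2063) = 17247/8252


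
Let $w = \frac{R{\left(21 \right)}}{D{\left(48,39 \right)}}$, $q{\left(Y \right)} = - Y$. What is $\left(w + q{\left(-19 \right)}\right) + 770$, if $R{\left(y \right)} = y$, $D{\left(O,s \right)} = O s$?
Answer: $\frac{492343}{624} \approx 789.01$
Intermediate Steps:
$w = \frac{7}{624}$ ($w = \frac{21}{48 \cdot 39} = \frac{21}{1872} = 21 \cdot \frac{1}{1872} = \frac{7}{624} \approx 0.011218$)
$\left(w + q{\left(-19 \right)}\right) + 770 = \left(\frac{7}{624} - -19\right) + 770 = \left(\frac{7}{624} + 19\right) + 770 = \frac{11863}{624} + 770 = \frac{492343}{624}$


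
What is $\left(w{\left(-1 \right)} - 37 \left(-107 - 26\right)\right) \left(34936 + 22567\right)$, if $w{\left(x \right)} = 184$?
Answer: $293552815$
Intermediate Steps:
$\left(w{\left(-1 \right)} - 37 \left(-107 - 26\right)\right) \left(34936 + 22567\right) = \left(184 - 37 \left(-107 - 26\right)\right) \left(34936 + 22567\right) = \left(184 - -4921\right) 57503 = \left(184 + 4921\right) 57503 = 5105 \cdot 57503 = 293552815$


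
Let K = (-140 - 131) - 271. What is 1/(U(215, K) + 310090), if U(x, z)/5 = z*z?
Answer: 1/1778910 ≈ 5.6214e-7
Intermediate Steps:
K = -542 (K = -271 - 271 = -542)
U(x, z) = 5*z² (U(x, z) = 5*(z*z) = 5*z²)
1/(U(215, K) + 310090) = 1/(5*(-542)² + 310090) = 1/(5*293764 + 310090) = 1/(1468820 + 310090) = 1/1778910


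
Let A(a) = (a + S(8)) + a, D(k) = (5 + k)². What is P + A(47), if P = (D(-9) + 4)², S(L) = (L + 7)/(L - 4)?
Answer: 1991/4 ≈ 497.75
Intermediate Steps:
S(L) = (7 + L)/(-4 + L)
A(a) = 15/4 + 2*a (A(a) = (a + (7 + 8)/(-4 + 8)) + a = (a + 15/4) + a = (15/4 + a) + a = 15/4 + 2*a)
P = 400 (P = ((5 - 9)² + 4)² = ((-4)² + 4)² = (16 + 4)² = 20² = 400)
P + A(47) = 400 + (15/4 + 2*47) = 400 + (15/4 + 94) = 400 + 391/4 = 1991/4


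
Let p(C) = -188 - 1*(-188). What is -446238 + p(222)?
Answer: -446238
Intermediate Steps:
p(C) = 0 (p(C) = -188 + 188 = 0)
-446238 + p(222) = -446238 + 0 = -446238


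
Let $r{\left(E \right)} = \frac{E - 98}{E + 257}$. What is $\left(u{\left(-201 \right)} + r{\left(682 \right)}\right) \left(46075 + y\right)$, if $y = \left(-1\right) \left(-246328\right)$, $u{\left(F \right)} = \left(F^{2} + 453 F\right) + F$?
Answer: $- \frac{13962355240349}{939} \approx -1.4869 \cdot 10^{10}$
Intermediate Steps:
$r{\left(E \right)} = \frac{-98 + E}{257 + E}$
$u{\left(F \right)} = F^{2} + 454 F$
$y = 246328$
$\left(u{\left(-201 \right)} + r{\left(682 \right)}\right) \left(46075 + y\right) = \left(- 201 \left(454 - 201\right) + \frac{-98 + 682}{257 + 682}\right) \left(46075 + 246328\right) = \left(\left(-201\right) 253 + \frac{1}{939} \cdot 584\right) 292403 = \left(-50853 + \frac{1}{939} \cdot 584\right) 292403 = \left(-50853 + \frac{584}{939}\right) 292403 = \left(- \frac{47750383}{939}\right) 292403 = - \frac{13962355240349}{939}$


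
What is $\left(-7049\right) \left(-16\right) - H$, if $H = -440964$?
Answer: $553748$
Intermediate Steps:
$\left(-7049\right) \left(-16\right) - H = \left(-7049\right) \left(-16\right) - -440964 = 112784 + 440964 = 553748$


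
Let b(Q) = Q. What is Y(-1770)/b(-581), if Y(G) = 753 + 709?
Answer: -1462/581 ≈ -2.5163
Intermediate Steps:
Y(G) = 1462
Y(-1770)/b(-581) = 1462/(-581) = 1462*(-1/581) = -1462/581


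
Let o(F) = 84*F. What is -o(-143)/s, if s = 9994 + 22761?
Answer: 12012/32755 ≈ 0.36672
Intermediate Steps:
s = 32755
-o(-143)/s = -84*(-143)/32755 = -(-12012)/32755 = -1*(-12012/32755) = 12012/32755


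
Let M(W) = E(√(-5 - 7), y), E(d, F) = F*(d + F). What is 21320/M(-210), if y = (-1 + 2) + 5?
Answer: 2665/6 - 2665*I*√3/18 ≈ 444.17 - 256.44*I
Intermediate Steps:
y = 6 (y = 1 + 5 = 6)
E(d, F) = F*(F + d)
M(W) = 36 + 12*I*√3 (M(W) = 6*(6 + √(-5 - 7)) = 6*(6 + √(-12)) = 6*(6 + 2*I*√3) = 36 + 12*I*√3)
21320/M(-210) = 21320/(36 + 12*I*√3)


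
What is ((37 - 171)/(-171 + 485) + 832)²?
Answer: 17045130249/24649 ≈ 6.9151e+5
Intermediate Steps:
((37 - 171)/(-171 + 485) + 832)² = (-134/314 + 832)² = (-134*1/314 + 832)² = (-67/157 + 832)² = (130557/157)² = 17045130249/24649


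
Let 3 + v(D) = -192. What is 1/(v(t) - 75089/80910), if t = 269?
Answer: -80910/15852539 ≈ -0.0051039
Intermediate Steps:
v(D) = -195 (v(D) = -3 - 192 = -195)
1/(v(t) - 75089/80910) = 1/(-195 - 75089/80910) = 1/(-15852539/80910) = -80910/15852539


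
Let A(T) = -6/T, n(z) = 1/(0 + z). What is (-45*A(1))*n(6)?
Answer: 45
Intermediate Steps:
n(z) = 1/z
(-45*A(1))*n(6) = -(-270)/1/6 = -(-270)*(⅙) = -45*(-6)*(⅙) = 270*(⅙) = 45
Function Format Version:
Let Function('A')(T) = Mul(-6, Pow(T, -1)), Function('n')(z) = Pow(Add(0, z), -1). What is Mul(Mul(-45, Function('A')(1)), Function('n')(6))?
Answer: 45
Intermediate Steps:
Function('n')(z) = Pow(z, -1)
Mul(Mul(-45, Function('A')(1)), Function('n')(6)) = Mul(Mul(-45, Mul(-6, Pow(1, -1))), Pow(6, -1)) = Mul(Mul(-45, Mul(-6, 1)), Rational(1, 6)) = Mul(Mul(-45, -6), Rational(1, 6)) = Mul(270, Rational(1, 6)) = 45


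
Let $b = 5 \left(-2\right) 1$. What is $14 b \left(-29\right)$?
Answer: $4060$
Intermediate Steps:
$b = -10$ ($b = \left(-10\right) 1 = -10$)
$14 b \left(-29\right) = 14 \left(-10\right) \left(-29\right) = \left(-140\right) \left(-29\right) = 4060$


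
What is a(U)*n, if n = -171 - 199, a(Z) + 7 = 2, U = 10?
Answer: 1850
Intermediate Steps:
a(Z) = -5 (a(Z) = -7 + 2 = -5)
n = -370
a(U)*n = -5*(-370) = 1850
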